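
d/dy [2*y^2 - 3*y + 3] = 4*y - 3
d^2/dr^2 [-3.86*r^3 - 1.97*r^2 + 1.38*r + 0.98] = -23.16*r - 3.94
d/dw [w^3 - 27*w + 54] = 3*w^2 - 27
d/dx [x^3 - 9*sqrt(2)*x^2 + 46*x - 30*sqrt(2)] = 3*x^2 - 18*sqrt(2)*x + 46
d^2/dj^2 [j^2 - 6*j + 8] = 2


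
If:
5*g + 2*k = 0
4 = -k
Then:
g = 8/5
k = -4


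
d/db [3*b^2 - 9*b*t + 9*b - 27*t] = 6*b - 9*t + 9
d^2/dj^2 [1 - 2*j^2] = -4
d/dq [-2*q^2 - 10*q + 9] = -4*q - 10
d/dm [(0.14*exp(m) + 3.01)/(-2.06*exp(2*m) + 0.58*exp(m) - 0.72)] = (0.2884*exp(2*m) + 12.4012*exp(m) - 1.8466)*exp(m)/(4.2436*exp(4*m) - 2.3896*exp(3*m) + 3.3028*exp(2*m) - 0.8352*exp(m) + 0.5184)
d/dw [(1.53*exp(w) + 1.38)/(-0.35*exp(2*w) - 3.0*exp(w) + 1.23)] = (0.5355*exp(2*w) + 0.966*exp(w) + 6.0219)*exp(w)/(0.1225*exp(4*w) + 2.1*exp(3*w) + 8.139*exp(2*w) - 7.38*exp(w) + 1.5129)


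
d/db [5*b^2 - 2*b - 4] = 10*b - 2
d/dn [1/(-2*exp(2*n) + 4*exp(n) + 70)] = (exp(n) - 1)*exp(n)/(-exp(2*n) + 2*exp(n) + 35)^2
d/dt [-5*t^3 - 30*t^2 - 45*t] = -15*t^2 - 60*t - 45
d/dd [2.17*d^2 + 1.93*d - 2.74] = 4.34*d + 1.93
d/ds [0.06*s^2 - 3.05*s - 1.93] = 0.12*s - 3.05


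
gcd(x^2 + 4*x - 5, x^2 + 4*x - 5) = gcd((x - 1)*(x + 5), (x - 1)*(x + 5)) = x^2 + 4*x - 5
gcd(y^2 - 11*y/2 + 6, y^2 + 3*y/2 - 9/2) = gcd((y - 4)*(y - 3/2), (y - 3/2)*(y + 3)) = y - 3/2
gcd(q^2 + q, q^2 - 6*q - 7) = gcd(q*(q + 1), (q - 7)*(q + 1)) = q + 1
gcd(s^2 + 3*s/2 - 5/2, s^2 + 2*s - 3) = s - 1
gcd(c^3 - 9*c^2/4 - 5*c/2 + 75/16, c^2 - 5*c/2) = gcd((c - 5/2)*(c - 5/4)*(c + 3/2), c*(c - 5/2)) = c - 5/2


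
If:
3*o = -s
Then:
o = -s/3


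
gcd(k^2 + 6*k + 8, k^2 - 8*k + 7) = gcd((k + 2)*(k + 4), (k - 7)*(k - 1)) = 1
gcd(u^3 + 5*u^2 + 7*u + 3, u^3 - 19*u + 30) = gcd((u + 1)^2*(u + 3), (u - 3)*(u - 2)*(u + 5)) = 1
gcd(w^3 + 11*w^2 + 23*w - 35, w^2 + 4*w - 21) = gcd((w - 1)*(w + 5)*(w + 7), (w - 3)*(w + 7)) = w + 7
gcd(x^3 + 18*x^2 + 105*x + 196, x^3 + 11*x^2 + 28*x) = x^2 + 11*x + 28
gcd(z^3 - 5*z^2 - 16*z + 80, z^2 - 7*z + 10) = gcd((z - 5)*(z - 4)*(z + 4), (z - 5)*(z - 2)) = z - 5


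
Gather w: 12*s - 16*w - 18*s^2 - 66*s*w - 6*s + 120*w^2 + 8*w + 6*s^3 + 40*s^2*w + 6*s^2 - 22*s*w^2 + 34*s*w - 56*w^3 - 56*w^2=6*s^3 - 12*s^2 + 6*s - 56*w^3 + w^2*(64 - 22*s) + w*(40*s^2 - 32*s - 8)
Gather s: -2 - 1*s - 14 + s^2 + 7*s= s^2 + 6*s - 16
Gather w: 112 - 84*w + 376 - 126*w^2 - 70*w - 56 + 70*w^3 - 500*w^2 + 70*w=70*w^3 - 626*w^2 - 84*w + 432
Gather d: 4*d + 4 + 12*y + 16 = 4*d + 12*y + 20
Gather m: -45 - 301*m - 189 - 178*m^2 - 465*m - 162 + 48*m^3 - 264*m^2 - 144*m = 48*m^3 - 442*m^2 - 910*m - 396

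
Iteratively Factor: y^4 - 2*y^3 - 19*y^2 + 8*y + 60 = (y + 3)*(y^3 - 5*y^2 - 4*y + 20) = (y - 5)*(y + 3)*(y^2 - 4) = (y - 5)*(y - 2)*(y + 3)*(y + 2)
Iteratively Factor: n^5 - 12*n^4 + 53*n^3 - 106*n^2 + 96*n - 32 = (n - 1)*(n^4 - 11*n^3 + 42*n^2 - 64*n + 32) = (n - 4)*(n - 1)*(n^3 - 7*n^2 + 14*n - 8) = (n - 4)*(n - 1)^2*(n^2 - 6*n + 8) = (n - 4)^2*(n - 1)^2*(n - 2)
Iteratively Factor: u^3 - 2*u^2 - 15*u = (u + 3)*(u^2 - 5*u) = u*(u + 3)*(u - 5)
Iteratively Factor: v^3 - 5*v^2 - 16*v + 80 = (v + 4)*(v^2 - 9*v + 20) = (v - 5)*(v + 4)*(v - 4)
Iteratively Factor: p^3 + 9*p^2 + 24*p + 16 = (p + 1)*(p^2 + 8*p + 16) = (p + 1)*(p + 4)*(p + 4)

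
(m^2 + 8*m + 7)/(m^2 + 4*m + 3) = (m + 7)/(m + 3)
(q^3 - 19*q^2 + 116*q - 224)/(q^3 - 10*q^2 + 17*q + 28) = (q - 8)/(q + 1)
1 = 1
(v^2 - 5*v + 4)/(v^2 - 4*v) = (v - 1)/v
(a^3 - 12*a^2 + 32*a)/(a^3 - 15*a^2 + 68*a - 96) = a/(a - 3)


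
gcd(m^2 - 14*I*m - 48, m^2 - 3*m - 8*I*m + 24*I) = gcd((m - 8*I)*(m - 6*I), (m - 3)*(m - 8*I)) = m - 8*I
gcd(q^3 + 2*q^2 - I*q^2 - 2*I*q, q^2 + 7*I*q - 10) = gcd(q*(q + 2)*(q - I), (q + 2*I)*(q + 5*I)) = 1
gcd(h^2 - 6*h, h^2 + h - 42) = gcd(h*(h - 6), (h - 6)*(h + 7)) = h - 6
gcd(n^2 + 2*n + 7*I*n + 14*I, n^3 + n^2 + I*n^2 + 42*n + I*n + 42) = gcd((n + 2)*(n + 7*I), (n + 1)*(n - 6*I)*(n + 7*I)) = n + 7*I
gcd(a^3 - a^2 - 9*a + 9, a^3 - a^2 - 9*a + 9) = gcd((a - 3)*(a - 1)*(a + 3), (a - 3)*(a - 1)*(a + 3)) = a^3 - a^2 - 9*a + 9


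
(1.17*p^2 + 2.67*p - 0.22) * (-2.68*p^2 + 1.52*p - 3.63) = -3.1356*p^4 - 5.3772*p^3 + 0.4009*p^2 - 10.0265*p + 0.7986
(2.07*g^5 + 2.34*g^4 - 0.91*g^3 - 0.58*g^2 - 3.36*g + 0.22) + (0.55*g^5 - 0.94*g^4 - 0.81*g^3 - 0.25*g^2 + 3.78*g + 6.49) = 2.62*g^5 + 1.4*g^4 - 1.72*g^3 - 0.83*g^2 + 0.42*g + 6.71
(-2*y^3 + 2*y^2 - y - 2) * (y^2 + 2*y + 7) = -2*y^5 - 2*y^4 - 11*y^3 + 10*y^2 - 11*y - 14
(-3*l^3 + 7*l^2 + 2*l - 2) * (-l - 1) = 3*l^4 - 4*l^3 - 9*l^2 + 2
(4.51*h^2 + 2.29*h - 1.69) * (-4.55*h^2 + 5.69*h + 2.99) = -20.5205*h^4 + 15.2424*h^3 + 34.2045*h^2 - 2.769*h - 5.0531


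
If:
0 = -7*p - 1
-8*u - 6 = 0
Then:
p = -1/7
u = -3/4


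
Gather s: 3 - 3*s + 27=30 - 3*s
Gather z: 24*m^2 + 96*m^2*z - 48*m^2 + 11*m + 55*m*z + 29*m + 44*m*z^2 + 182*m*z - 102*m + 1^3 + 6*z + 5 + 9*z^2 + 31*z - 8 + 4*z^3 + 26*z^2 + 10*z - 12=-24*m^2 - 62*m + 4*z^3 + z^2*(44*m + 35) + z*(96*m^2 + 237*m + 47) - 14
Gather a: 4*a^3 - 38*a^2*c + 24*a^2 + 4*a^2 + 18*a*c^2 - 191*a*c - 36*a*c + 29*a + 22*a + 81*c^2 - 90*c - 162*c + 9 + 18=4*a^3 + a^2*(28 - 38*c) + a*(18*c^2 - 227*c + 51) + 81*c^2 - 252*c + 27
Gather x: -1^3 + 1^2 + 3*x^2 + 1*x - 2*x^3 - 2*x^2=-2*x^3 + x^2 + x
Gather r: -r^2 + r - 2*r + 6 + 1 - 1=-r^2 - r + 6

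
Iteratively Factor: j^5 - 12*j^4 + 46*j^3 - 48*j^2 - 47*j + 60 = (j - 5)*(j^4 - 7*j^3 + 11*j^2 + 7*j - 12) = (j - 5)*(j - 3)*(j^3 - 4*j^2 - j + 4) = (j - 5)*(j - 3)*(j + 1)*(j^2 - 5*j + 4) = (j - 5)*(j - 3)*(j - 1)*(j + 1)*(j - 4)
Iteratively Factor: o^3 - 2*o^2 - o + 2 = (o - 2)*(o^2 - 1) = (o - 2)*(o + 1)*(o - 1)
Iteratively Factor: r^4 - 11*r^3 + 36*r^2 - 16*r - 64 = (r + 1)*(r^3 - 12*r^2 + 48*r - 64) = (r - 4)*(r + 1)*(r^2 - 8*r + 16) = (r - 4)^2*(r + 1)*(r - 4)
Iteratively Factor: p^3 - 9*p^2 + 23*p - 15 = (p - 3)*(p^2 - 6*p + 5) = (p - 5)*(p - 3)*(p - 1)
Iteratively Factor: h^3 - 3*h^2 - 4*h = (h + 1)*(h^2 - 4*h) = h*(h + 1)*(h - 4)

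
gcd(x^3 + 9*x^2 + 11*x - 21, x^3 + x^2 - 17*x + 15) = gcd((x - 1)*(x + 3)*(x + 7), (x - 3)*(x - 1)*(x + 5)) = x - 1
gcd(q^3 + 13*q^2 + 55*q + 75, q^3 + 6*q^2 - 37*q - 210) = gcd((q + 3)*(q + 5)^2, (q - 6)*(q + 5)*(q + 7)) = q + 5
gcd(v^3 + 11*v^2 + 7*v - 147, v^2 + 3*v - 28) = v + 7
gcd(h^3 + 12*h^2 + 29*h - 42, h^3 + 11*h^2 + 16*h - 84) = h^2 + 13*h + 42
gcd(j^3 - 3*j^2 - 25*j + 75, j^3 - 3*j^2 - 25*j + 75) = j^3 - 3*j^2 - 25*j + 75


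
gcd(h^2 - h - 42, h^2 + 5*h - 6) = h + 6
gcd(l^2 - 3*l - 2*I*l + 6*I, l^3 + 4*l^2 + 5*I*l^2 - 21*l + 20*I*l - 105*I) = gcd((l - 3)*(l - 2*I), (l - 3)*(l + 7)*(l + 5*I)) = l - 3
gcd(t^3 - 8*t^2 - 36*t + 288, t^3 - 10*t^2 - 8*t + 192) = t^2 - 14*t + 48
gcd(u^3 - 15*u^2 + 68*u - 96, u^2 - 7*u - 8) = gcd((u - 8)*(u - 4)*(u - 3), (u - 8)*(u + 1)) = u - 8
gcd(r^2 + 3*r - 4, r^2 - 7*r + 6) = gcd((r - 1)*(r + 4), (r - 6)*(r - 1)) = r - 1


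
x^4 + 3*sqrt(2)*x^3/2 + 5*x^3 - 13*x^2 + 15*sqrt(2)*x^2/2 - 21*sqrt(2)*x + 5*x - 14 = (x - 2)*(x + 7)*(x + sqrt(2)/2)*(x + sqrt(2))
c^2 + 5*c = c*(c + 5)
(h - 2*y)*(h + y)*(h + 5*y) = h^3 + 4*h^2*y - 7*h*y^2 - 10*y^3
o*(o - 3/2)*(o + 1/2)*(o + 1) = o^4 - 7*o^2/4 - 3*o/4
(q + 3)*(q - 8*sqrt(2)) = q^2 - 8*sqrt(2)*q + 3*q - 24*sqrt(2)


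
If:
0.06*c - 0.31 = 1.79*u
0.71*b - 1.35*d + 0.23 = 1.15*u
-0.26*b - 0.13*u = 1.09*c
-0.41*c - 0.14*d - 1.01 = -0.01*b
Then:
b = 32.38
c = -7.67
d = 17.56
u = -0.43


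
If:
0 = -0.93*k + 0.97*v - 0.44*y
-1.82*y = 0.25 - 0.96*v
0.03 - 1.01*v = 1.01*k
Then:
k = 0.05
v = -0.02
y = -0.15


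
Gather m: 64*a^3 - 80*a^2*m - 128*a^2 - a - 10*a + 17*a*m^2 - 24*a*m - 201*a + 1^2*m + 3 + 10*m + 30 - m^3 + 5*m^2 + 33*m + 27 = 64*a^3 - 128*a^2 - 212*a - m^3 + m^2*(17*a + 5) + m*(-80*a^2 - 24*a + 44) + 60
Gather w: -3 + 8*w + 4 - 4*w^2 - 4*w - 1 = -4*w^2 + 4*w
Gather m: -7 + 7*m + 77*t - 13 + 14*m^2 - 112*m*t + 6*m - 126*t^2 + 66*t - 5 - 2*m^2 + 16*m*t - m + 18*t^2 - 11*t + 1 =12*m^2 + m*(12 - 96*t) - 108*t^2 + 132*t - 24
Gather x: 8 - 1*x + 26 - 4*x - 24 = 10 - 5*x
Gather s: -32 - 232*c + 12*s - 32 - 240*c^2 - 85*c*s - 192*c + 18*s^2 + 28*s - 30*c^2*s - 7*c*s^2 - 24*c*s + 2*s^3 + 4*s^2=-240*c^2 - 424*c + 2*s^3 + s^2*(22 - 7*c) + s*(-30*c^2 - 109*c + 40) - 64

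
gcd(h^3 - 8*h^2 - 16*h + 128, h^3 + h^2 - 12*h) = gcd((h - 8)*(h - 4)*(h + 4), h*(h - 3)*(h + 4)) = h + 4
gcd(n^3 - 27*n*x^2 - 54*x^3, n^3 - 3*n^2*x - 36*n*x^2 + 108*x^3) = -n + 6*x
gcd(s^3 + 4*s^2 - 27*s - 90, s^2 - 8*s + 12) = 1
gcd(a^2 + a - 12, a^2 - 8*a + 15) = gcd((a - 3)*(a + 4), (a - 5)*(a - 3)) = a - 3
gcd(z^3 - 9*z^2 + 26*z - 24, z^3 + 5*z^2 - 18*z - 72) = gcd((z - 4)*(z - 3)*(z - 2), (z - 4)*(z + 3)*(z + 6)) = z - 4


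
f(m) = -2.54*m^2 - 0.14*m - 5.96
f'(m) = -5.08*m - 0.14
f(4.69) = -62.49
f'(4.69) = -23.97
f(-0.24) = -6.07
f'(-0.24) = 1.08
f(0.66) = -7.16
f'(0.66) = -3.49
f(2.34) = -20.20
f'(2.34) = -12.03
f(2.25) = -19.13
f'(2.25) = -11.57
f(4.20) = -51.35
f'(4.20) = -21.48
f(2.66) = -24.30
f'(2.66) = -13.65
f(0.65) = -7.12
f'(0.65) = -3.44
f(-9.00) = -210.44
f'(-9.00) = 45.58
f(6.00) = -98.24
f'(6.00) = -30.62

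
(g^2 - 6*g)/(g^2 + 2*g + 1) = g*(g - 6)/(g^2 + 2*g + 1)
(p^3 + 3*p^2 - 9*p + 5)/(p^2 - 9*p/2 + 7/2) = 2*(p^2 + 4*p - 5)/(2*p - 7)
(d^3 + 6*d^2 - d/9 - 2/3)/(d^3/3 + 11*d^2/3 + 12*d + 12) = (9*d^2 - 1)/(3*(d^2 + 5*d + 6))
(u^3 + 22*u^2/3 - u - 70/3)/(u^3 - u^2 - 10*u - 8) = (3*u^2 + 16*u - 35)/(3*(u^2 - 3*u - 4))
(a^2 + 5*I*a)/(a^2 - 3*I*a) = (a + 5*I)/(a - 3*I)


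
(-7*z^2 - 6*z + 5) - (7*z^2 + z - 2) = -14*z^2 - 7*z + 7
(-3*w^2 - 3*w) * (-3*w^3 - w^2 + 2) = 9*w^5 + 12*w^4 + 3*w^3 - 6*w^2 - 6*w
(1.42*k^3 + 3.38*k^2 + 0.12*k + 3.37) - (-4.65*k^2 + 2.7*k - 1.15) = 1.42*k^3 + 8.03*k^2 - 2.58*k + 4.52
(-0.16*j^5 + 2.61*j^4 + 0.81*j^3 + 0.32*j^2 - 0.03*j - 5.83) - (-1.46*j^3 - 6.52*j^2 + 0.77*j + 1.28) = -0.16*j^5 + 2.61*j^4 + 2.27*j^3 + 6.84*j^2 - 0.8*j - 7.11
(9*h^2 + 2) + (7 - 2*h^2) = 7*h^2 + 9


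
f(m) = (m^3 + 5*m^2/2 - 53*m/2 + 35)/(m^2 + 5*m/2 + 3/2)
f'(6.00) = 1.17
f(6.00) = 3.47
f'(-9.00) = 1.77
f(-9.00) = -4.22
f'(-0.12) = -80.84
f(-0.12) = 31.47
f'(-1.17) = -2944.72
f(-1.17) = -1209.01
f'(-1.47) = 170541.72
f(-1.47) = -5402.89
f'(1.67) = -1.35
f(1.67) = 0.28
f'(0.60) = -13.30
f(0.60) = 6.02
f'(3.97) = 1.05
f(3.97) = 1.17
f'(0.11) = -41.85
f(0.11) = 17.97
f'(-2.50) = 99.00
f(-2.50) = 67.50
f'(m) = (-2*m - 5/2)*(m^3 + 5*m^2/2 - 53*m/2 + 35)/(m^2 + 5*m/2 + 3/2)^2 + (3*m^2 + 5*m - 53/2)/(m^2 + 5*m/2 + 3/2)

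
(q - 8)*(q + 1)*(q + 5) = q^3 - 2*q^2 - 43*q - 40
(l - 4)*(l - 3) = l^2 - 7*l + 12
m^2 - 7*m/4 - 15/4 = (m - 3)*(m + 5/4)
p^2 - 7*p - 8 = (p - 8)*(p + 1)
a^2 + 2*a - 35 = (a - 5)*(a + 7)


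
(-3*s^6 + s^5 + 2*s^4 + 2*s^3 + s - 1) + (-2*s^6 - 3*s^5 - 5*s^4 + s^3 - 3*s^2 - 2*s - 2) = -5*s^6 - 2*s^5 - 3*s^4 + 3*s^3 - 3*s^2 - s - 3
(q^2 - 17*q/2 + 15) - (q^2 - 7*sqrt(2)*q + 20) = -17*q/2 + 7*sqrt(2)*q - 5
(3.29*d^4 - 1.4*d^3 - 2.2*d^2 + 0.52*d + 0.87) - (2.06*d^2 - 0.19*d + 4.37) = 3.29*d^4 - 1.4*d^3 - 4.26*d^2 + 0.71*d - 3.5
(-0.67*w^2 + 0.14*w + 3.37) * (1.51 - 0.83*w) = 0.5561*w^3 - 1.1279*w^2 - 2.5857*w + 5.0887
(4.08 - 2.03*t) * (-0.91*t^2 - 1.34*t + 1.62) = 1.8473*t^3 - 0.9926*t^2 - 8.7558*t + 6.6096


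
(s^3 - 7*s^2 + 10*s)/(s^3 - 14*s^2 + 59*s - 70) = s/(s - 7)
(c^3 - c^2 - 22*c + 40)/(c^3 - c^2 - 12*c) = (c^2 + 3*c - 10)/(c*(c + 3))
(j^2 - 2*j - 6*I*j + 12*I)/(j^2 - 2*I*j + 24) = (j - 2)/(j + 4*I)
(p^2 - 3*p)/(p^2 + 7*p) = (p - 3)/(p + 7)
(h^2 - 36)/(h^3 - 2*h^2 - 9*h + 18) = (h^2 - 36)/(h^3 - 2*h^2 - 9*h + 18)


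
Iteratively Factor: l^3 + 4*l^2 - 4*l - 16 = (l + 2)*(l^2 + 2*l - 8) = (l + 2)*(l + 4)*(l - 2)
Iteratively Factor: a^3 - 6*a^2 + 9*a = (a - 3)*(a^2 - 3*a) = a*(a - 3)*(a - 3)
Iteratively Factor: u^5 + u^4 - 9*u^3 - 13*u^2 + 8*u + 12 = (u - 3)*(u^4 + 4*u^3 + 3*u^2 - 4*u - 4) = (u - 3)*(u + 1)*(u^3 + 3*u^2 - 4) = (u - 3)*(u - 1)*(u + 1)*(u^2 + 4*u + 4) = (u - 3)*(u - 1)*(u + 1)*(u + 2)*(u + 2)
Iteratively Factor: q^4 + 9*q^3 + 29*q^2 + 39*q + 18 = (q + 3)*(q^3 + 6*q^2 + 11*q + 6) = (q + 3)^2*(q^2 + 3*q + 2) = (q + 1)*(q + 3)^2*(q + 2)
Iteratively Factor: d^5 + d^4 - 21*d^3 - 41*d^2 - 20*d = (d - 5)*(d^4 + 6*d^3 + 9*d^2 + 4*d) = (d - 5)*(d + 1)*(d^3 + 5*d^2 + 4*d) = d*(d - 5)*(d + 1)*(d^2 + 5*d + 4) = d*(d - 5)*(d + 1)^2*(d + 4)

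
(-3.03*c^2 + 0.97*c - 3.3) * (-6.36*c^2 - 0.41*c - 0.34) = 19.2708*c^4 - 4.9269*c^3 + 21.6205*c^2 + 1.0232*c + 1.122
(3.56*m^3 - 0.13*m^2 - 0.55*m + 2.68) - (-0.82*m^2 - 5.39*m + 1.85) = 3.56*m^3 + 0.69*m^2 + 4.84*m + 0.83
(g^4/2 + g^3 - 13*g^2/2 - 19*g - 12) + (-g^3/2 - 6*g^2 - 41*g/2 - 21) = g^4/2 + g^3/2 - 25*g^2/2 - 79*g/2 - 33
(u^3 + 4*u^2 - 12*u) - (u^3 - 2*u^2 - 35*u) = 6*u^2 + 23*u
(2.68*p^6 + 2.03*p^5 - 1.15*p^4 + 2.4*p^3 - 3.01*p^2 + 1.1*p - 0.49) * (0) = 0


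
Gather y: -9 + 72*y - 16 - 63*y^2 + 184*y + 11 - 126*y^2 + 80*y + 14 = -189*y^2 + 336*y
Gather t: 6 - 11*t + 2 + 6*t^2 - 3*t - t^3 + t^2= -t^3 + 7*t^2 - 14*t + 8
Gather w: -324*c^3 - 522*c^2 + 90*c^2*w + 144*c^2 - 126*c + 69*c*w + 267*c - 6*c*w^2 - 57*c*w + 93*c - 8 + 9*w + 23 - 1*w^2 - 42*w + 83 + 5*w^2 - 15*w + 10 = -324*c^3 - 378*c^2 + 234*c + w^2*(4 - 6*c) + w*(90*c^2 + 12*c - 48) + 108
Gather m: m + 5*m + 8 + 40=6*m + 48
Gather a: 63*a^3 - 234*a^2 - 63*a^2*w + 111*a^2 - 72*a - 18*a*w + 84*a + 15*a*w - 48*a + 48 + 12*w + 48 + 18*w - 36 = 63*a^3 + a^2*(-63*w - 123) + a*(-3*w - 36) + 30*w + 60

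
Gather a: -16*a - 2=-16*a - 2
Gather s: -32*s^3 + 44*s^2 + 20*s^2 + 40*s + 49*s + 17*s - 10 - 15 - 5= -32*s^3 + 64*s^2 + 106*s - 30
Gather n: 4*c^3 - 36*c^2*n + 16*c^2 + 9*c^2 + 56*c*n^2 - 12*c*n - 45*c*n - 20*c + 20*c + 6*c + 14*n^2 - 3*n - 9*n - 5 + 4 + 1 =4*c^3 + 25*c^2 + 6*c + n^2*(56*c + 14) + n*(-36*c^2 - 57*c - 12)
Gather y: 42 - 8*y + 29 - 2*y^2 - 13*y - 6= -2*y^2 - 21*y + 65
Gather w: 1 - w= 1 - w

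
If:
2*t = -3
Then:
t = -3/2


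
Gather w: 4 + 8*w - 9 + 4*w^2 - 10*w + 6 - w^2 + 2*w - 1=3*w^2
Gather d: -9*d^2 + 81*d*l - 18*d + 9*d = -9*d^2 + d*(81*l - 9)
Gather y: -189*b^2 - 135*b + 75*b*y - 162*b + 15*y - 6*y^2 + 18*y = -189*b^2 - 297*b - 6*y^2 + y*(75*b + 33)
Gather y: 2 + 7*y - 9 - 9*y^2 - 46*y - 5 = -9*y^2 - 39*y - 12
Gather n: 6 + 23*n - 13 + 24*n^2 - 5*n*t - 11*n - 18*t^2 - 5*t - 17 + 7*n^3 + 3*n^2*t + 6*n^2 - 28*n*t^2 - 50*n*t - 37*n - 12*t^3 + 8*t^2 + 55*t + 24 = 7*n^3 + n^2*(3*t + 30) + n*(-28*t^2 - 55*t - 25) - 12*t^3 - 10*t^2 + 50*t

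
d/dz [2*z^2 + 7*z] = 4*z + 7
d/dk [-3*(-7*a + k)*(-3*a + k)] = 30*a - 6*k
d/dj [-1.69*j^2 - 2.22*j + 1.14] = -3.38*j - 2.22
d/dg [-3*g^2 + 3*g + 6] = 3 - 6*g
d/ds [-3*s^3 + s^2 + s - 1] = -9*s^2 + 2*s + 1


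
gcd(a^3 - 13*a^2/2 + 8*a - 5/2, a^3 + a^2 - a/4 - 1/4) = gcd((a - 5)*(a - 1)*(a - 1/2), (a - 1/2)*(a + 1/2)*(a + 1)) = a - 1/2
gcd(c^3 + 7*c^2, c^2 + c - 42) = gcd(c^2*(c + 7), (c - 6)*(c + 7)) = c + 7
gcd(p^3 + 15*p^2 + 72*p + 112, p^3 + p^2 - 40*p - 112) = p^2 + 8*p + 16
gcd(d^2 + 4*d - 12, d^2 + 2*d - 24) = d + 6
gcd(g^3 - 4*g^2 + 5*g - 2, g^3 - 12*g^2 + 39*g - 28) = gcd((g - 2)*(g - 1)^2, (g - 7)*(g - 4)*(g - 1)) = g - 1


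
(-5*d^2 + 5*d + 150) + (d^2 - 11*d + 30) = -4*d^2 - 6*d + 180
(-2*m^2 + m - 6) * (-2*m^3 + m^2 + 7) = 4*m^5 - 4*m^4 + 13*m^3 - 20*m^2 + 7*m - 42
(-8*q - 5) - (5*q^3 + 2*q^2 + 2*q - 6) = -5*q^3 - 2*q^2 - 10*q + 1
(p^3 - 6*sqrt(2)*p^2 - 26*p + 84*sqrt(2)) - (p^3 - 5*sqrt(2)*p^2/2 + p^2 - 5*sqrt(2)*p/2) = -7*sqrt(2)*p^2/2 - p^2 - 26*p + 5*sqrt(2)*p/2 + 84*sqrt(2)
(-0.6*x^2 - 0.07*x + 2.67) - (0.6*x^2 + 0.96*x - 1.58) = -1.2*x^2 - 1.03*x + 4.25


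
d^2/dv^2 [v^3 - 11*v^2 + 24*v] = 6*v - 22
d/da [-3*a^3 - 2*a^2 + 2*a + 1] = -9*a^2 - 4*a + 2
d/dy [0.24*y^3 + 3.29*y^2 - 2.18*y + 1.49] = 0.72*y^2 + 6.58*y - 2.18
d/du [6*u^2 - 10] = 12*u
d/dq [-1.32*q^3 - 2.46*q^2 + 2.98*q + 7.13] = -3.96*q^2 - 4.92*q + 2.98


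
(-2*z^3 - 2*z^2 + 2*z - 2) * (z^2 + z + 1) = -2*z^5 - 4*z^4 - 2*z^3 - 2*z^2 - 2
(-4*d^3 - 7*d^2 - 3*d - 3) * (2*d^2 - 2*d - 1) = -8*d^5 - 6*d^4 + 12*d^3 + 7*d^2 + 9*d + 3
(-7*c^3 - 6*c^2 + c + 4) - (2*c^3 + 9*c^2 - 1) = -9*c^3 - 15*c^2 + c + 5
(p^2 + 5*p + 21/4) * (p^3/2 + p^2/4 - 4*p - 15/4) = p^5/2 + 11*p^4/4 - p^3/8 - 359*p^2/16 - 159*p/4 - 315/16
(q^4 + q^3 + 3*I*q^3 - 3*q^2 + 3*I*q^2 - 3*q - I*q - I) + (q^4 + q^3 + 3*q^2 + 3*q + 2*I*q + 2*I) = 2*q^4 + 2*q^3 + 3*I*q^3 + 3*I*q^2 + I*q + I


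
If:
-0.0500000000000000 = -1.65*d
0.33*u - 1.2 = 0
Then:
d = 0.03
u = 3.64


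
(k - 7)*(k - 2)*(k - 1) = k^3 - 10*k^2 + 23*k - 14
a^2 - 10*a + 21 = (a - 7)*(a - 3)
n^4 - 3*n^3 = n^3*(n - 3)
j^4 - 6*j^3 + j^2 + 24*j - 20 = (j - 5)*(j - 2)*(j - 1)*(j + 2)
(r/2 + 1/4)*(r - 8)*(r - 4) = r^3/2 - 23*r^2/4 + 13*r + 8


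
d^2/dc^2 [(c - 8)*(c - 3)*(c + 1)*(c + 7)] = 12*c^2 - 18*c - 114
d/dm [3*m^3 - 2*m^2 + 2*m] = 9*m^2 - 4*m + 2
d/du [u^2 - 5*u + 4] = 2*u - 5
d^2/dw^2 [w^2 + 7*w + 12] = 2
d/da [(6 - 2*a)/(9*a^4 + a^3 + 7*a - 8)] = 2*(-9*a^4 - a^3 - 7*a + (a - 3)*(36*a^3 + 3*a^2 + 7) + 8)/(9*a^4 + a^3 + 7*a - 8)^2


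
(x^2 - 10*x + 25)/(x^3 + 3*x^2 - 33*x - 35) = (x - 5)/(x^2 + 8*x + 7)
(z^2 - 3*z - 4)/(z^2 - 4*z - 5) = (z - 4)/(z - 5)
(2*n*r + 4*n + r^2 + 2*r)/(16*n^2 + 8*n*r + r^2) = (2*n*r + 4*n + r^2 + 2*r)/(16*n^2 + 8*n*r + r^2)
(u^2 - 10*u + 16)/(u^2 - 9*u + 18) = (u^2 - 10*u + 16)/(u^2 - 9*u + 18)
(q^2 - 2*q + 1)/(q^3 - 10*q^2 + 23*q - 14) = (q - 1)/(q^2 - 9*q + 14)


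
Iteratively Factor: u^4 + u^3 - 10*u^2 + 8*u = (u)*(u^3 + u^2 - 10*u + 8) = u*(u - 2)*(u^2 + 3*u - 4) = u*(u - 2)*(u + 4)*(u - 1)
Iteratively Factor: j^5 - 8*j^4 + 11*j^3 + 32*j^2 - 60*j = (j - 5)*(j^4 - 3*j^3 - 4*j^2 + 12*j) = (j - 5)*(j + 2)*(j^3 - 5*j^2 + 6*j) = (j - 5)*(j - 2)*(j + 2)*(j^2 - 3*j) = (j - 5)*(j - 3)*(j - 2)*(j + 2)*(j)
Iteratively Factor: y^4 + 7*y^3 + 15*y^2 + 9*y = (y)*(y^3 + 7*y^2 + 15*y + 9) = y*(y + 1)*(y^2 + 6*y + 9) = y*(y + 1)*(y + 3)*(y + 3)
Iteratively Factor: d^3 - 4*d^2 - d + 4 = (d - 4)*(d^2 - 1) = (d - 4)*(d - 1)*(d + 1)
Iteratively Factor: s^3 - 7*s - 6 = (s - 3)*(s^2 + 3*s + 2) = (s - 3)*(s + 2)*(s + 1)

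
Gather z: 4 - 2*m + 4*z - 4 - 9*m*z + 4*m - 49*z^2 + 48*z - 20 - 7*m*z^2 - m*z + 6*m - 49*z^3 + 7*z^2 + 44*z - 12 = 8*m - 49*z^3 + z^2*(-7*m - 42) + z*(96 - 10*m) - 32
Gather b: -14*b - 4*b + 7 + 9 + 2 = 18 - 18*b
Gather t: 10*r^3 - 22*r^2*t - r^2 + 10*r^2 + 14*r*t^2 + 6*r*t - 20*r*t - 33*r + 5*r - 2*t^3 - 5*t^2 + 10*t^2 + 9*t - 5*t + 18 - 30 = 10*r^3 + 9*r^2 - 28*r - 2*t^3 + t^2*(14*r + 5) + t*(-22*r^2 - 14*r + 4) - 12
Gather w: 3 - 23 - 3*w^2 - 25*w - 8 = -3*w^2 - 25*w - 28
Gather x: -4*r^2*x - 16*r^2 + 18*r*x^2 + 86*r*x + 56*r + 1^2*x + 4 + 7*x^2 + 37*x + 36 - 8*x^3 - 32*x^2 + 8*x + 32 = -16*r^2 + 56*r - 8*x^3 + x^2*(18*r - 25) + x*(-4*r^2 + 86*r + 46) + 72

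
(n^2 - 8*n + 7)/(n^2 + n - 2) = (n - 7)/(n + 2)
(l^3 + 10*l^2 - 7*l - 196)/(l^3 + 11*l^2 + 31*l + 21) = (l^2 + 3*l - 28)/(l^2 + 4*l + 3)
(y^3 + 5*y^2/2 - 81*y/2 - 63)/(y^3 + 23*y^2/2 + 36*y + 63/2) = (y - 6)/(y + 3)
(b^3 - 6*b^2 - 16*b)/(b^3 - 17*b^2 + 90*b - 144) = b*(b + 2)/(b^2 - 9*b + 18)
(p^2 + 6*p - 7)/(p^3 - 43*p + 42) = 1/(p - 6)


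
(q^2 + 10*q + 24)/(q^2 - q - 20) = (q + 6)/(q - 5)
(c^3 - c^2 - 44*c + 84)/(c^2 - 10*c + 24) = (c^2 + 5*c - 14)/(c - 4)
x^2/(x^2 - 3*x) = x/(x - 3)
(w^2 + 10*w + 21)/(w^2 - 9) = (w + 7)/(w - 3)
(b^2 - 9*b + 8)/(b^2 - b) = (b - 8)/b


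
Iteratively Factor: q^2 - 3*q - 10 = (q + 2)*(q - 5)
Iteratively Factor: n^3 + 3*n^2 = (n)*(n^2 + 3*n) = n*(n + 3)*(n)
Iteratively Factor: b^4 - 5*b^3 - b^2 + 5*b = (b - 1)*(b^3 - 4*b^2 - 5*b) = (b - 5)*(b - 1)*(b^2 + b) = b*(b - 5)*(b - 1)*(b + 1)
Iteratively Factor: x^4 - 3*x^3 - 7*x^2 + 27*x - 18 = (x - 1)*(x^3 - 2*x^2 - 9*x + 18) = (x - 1)*(x + 3)*(x^2 - 5*x + 6) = (x - 2)*(x - 1)*(x + 3)*(x - 3)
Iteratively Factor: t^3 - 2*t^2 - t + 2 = (t + 1)*(t^2 - 3*t + 2) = (t - 1)*(t + 1)*(t - 2)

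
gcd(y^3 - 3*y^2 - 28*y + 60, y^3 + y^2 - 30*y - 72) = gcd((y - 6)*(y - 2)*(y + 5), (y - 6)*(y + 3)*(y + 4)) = y - 6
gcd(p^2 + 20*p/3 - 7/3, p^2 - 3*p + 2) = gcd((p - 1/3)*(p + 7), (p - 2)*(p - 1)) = 1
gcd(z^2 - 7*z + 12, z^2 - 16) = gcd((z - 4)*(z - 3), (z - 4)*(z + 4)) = z - 4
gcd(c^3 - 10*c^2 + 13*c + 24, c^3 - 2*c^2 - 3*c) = c^2 - 2*c - 3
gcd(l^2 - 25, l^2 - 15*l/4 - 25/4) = l - 5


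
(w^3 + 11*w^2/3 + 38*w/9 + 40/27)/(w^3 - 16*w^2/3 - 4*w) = (w^2 + 3*w + 20/9)/(w*(w - 6))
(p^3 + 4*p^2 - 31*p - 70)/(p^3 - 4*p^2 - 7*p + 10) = (p + 7)/(p - 1)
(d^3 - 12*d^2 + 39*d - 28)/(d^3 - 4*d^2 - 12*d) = (-d^3 + 12*d^2 - 39*d + 28)/(d*(-d^2 + 4*d + 12))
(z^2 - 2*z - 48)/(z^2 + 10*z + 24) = (z - 8)/(z + 4)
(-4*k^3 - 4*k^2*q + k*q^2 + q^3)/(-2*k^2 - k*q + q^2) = 2*k + q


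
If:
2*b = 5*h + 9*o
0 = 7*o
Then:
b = 5*h/2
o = 0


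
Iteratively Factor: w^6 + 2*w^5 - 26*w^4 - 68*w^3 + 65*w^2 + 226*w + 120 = (w + 1)*(w^5 + w^4 - 27*w^3 - 41*w^2 + 106*w + 120) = (w - 2)*(w + 1)*(w^4 + 3*w^3 - 21*w^2 - 83*w - 60) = (w - 2)*(w + 1)*(w + 4)*(w^3 - w^2 - 17*w - 15) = (w - 5)*(w - 2)*(w + 1)*(w + 4)*(w^2 + 4*w + 3) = (w - 5)*(w - 2)*(w + 1)^2*(w + 4)*(w + 3)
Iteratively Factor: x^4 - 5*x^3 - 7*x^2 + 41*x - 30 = (x - 1)*(x^3 - 4*x^2 - 11*x + 30) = (x - 1)*(x + 3)*(x^2 - 7*x + 10) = (x - 5)*(x - 1)*(x + 3)*(x - 2)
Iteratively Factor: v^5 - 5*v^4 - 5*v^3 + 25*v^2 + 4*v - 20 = (v + 2)*(v^4 - 7*v^3 + 9*v^2 + 7*v - 10) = (v - 1)*(v + 2)*(v^3 - 6*v^2 + 3*v + 10) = (v - 1)*(v + 1)*(v + 2)*(v^2 - 7*v + 10) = (v - 2)*(v - 1)*(v + 1)*(v + 2)*(v - 5)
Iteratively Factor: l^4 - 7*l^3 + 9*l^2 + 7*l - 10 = (l - 1)*(l^3 - 6*l^2 + 3*l + 10) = (l - 5)*(l - 1)*(l^2 - l - 2) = (l - 5)*(l - 1)*(l + 1)*(l - 2)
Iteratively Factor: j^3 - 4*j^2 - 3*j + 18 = (j - 3)*(j^2 - j - 6) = (j - 3)^2*(j + 2)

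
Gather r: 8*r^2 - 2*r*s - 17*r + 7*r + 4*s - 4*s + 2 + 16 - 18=8*r^2 + r*(-2*s - 10)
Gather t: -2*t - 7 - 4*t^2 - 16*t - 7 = -4*t^2 - 18*t - 14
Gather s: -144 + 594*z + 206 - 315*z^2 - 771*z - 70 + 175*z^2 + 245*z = -140*z^2 + 68*z - 8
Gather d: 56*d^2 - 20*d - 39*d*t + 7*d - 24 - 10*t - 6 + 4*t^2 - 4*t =56*d^2 + d*(-39*t - 13) + 4*t^2 - 14*t - 30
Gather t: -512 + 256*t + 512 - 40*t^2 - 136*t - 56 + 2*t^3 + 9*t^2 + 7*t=2*t^3 - 31*t^2 + 127*t - 56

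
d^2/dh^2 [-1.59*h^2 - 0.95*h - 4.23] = -3.18000000000000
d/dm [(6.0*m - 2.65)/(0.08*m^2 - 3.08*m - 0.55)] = (-0.48*m^2 + 0.423999999999999*m - 11.462)/(0.0064*m^4 - 0.4928*m^3 + 9.3984*m^2 + 3.388*m + 0.3025)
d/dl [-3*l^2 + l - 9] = 1 - 6*l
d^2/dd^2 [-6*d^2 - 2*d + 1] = -12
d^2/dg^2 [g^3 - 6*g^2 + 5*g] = 6*g - 12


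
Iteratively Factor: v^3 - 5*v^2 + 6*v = (v)*(v^2 - 5*v + 6) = v*(v - 3)*(v - 2)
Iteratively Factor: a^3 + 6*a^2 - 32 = (a + 4)*(a^2 + 2*a - 8) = (a - 2)*(a + 4)*(a + 4)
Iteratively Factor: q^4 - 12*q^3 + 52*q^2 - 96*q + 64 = (q - 4)*(q^3 - 8*q^2 + 20*q - 16) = (q - 4)*(q - 2)*(q^2 - 6*q + 8) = (q - 4)^2*(q - 2)*(q - 2)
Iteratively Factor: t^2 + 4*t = (t)*(t + 4)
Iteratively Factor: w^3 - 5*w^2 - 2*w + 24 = (w - 3)*(w^2 - 2*w - 8) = (w - 4)*(w - 3)*(w + 2)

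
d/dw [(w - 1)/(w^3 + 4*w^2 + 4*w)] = (-2*w^2 + 3*w + 2)/(w^2*(w^3 + 6*w^2 + 12*w + 8))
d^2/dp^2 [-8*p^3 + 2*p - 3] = -48*p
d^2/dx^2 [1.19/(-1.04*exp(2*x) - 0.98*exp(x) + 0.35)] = (-1.19*(2.08*exp(x) + 0.98)*(4.16*exp(x) + 1.96)*exp(x) + (4.9504*exp(x) + 1.1662)*(1.04*exp(2*x) + 0.98*exp(x) - 0.35))*exp(x)/(1.04*exp(2*x) + 0.98*exp(x) - 0.35)^3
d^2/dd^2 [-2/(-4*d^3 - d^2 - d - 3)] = 4*(-(12*d + 1)*(4*d^3 + d^2 + d + 3) + (12*d^2 + 2*d + 1)^2)/(4*d^3 + d^2 + d + 3)^3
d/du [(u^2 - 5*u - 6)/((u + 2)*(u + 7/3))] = 12*(7*u^2 + 16*u + 2)/(9*u^4 + 78*u^3 + 253*u^2 + 364*u + 196)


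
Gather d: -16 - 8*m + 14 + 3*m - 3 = -5*m - 5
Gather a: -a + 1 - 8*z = -a - 8*z + 1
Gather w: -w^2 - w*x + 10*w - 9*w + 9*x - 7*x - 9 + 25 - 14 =-w^2 + w*(1 - x) + 2*x + 2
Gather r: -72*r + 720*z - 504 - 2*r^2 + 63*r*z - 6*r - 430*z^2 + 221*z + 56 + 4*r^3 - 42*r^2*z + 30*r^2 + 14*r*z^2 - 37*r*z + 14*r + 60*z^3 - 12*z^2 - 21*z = 4*r^3 + r^2*(28 - 42*z) + r*(14*z^2 + 26*z - 64) + 60*z^3 - 442*z^2 + 920*z - 448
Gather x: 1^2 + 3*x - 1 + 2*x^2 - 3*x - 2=2*x^2 - 2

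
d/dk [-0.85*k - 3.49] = -0.850000000000000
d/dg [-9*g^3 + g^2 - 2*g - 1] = -27*g^2 + 2*g - 2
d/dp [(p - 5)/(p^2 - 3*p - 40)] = (p^2 - 3*p - (p - 5)*(2*p - 3) - 40)/(-p^2 + 3*p + 40)^2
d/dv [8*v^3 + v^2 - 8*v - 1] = 24*v^2 + 2*v - 8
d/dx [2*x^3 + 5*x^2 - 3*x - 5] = 6*x^2 + 10*x - 3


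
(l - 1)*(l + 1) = l^2 - 1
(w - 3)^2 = w^2 - 6*w + 9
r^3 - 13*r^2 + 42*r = r*(r - 7)*(r - 6)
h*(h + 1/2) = h^2 + h/2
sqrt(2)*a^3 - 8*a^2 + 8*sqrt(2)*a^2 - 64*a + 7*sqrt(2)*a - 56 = (a + 7)*(a - 4*sqrt(2))*(sqrt(2)*a + sqrt(2))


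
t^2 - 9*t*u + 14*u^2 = (t - 7*u)*(t - 2*u)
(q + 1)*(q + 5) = q^2 + 6*q + 5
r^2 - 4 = (r - 2)*(r + 2)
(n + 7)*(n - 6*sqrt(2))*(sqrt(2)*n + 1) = sqrt(2)*n^3 - 11*n^2 + 7*sqrt(2)*n^2 - 77*n - 6*sqrt(2)*n - 42*sqrt(2)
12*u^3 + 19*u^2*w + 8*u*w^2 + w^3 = (u + w)*(3*u + w)*(4*u + w)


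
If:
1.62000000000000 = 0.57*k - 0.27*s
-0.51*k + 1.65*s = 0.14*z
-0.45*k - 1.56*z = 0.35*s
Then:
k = 3.28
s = 0.91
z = -1.15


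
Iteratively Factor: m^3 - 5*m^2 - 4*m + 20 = (m - 2)*(m^2 - 3*m - 10) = (m - 5)*(m - 2)*(m + 2)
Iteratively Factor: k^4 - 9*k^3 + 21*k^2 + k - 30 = (k + 1)*(k^3 - 10*k^2 + 31*k - 30) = (k - 3)*(k + 1)*(k^2 - 7*k + 10) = (k - 5)*(k - 3)*(k + 1)*(k - 2)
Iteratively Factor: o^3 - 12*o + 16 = (o - 2)*(o^2 + 2*o - 8) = (o - 2)^2*(o + 4)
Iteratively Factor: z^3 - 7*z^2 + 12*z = (z - 4)*(z^2 - 3*z) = z*(z - 4)*(z - 3)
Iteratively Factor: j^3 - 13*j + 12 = (j - 3)*(j^2 + 3*j - 4) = (j - 3)*(j - 1)*(j + 4)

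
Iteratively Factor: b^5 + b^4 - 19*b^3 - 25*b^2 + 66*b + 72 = (b + 3)*(b^4 - 2*b^3 - 13*b^2 + 14*b + 24) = (b + 3)^2*(b^3 - 5*b^2 + 2*b + 8) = (b + 1)*(b + 3)^2*(b^2 - 6*b + 8) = (b - 4)*(b + 1)*(b + 3)^2*(b - 2)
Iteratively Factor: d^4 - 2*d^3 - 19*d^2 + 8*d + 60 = (d + 3)*(d^3 - 5*d^2 - 4*d + 20) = (d - 2)*(d + 3)*(d^2 - 3*d - 10) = (d - 5)*(d - 2)*(d + 3)*(d + 2)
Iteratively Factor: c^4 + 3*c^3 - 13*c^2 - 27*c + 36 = (c + 4)*(c^3 - c^2 - 9*c + 9) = (c - 3)*(c + 4)*(c^2 + 2*c - 3) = (c - 3)*(c - 1)*(c + 4)*(c + 3)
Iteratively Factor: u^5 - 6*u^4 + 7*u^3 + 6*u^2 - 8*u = (u - 1)*(u^4 - 5*u^3 + 2*u^2 + 8*u) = u*(u - 1)*(u^3 - 5*u^2 + 2*u + 8) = u*(u - 2)*(u - 1)*(u^2 - 3*u - 4) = u*(u - 2)*(u - 1)*(u + 1)*(u - 4)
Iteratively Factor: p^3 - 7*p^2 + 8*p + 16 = (p - 4)*(p^2 - 3*p - 4) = (p - 4)^2*(p + 1)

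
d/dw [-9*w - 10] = -9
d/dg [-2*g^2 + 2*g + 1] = 2 - 4*g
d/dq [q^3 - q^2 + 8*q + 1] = 3*q^2 - 2*q + 8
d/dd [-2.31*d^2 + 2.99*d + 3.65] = 2.99 - 4.62*d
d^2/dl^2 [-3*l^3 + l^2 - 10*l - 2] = 2 - 18*l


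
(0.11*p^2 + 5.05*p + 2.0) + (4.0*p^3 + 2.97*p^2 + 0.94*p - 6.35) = 4.0*p^3 + 3.08*p^2 + 5.99*p - 4.35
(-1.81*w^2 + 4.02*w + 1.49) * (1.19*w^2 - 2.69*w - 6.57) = -2.1539*w^4 + 9.6527*w^3 + 2.851*w^2 - 30.4195*w - 9.7893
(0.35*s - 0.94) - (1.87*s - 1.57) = 0.63 - 1.52*s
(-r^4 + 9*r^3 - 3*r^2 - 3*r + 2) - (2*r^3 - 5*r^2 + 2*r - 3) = -r^4 + 7*r^3 + 2*r^2 - 5*r + 5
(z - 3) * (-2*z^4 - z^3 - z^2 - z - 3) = -2*z^5 + 5*z^4 + 2*z^3 + 2*z^2 + 9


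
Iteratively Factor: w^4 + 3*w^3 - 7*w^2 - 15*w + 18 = (w - 2)*(w^3 + 5*w^2 + 3*w - 9) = (w - 2)*(w - 1)*(w^2 + 6*w + 9) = (w - 2)*(w - 1)*(w + 3)*(w + 3)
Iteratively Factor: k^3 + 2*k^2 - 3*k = (k)*(k^2 + 2*k - 3) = k*(k - 1)*(k + 3)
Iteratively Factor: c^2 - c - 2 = (c + 1)*(c - 2)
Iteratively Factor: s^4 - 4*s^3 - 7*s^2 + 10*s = (s - 5)*(s^3 + s^2 - 2*s) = (s - 5)*(s + 2)*(s^2 - s) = (s - 5)*(s - 1)*(s + 2)*(s)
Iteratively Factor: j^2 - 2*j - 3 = (j - 3)*(j + 1)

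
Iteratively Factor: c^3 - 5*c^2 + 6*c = (c - 2)*(c^2 - 3*c) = c*(c - 2)*(c - 3)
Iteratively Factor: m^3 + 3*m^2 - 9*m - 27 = (m - 3)*(m^2 + 6*m + 9) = (m - 3)*(m + 3)*(m + 3)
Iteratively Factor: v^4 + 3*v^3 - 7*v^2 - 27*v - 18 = (v + 2)*(v^3 + v^2 - 9*v - 9) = (v + 1)*(v + 2)*(v^2 - 9) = (v - 3)*(v + 1)*(v + 2)*(v + 3)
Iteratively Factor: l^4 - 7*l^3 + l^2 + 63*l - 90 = (l - 3)*(l^3 - 4*l^2 - 11*l + 30) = (l - 5)*(l - 3)*(l^2 + l - 6) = (l - 5)*(l - 3)*(l + 3)*(l - 2)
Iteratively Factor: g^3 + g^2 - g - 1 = (g - 1)*(g^2 + 2*g + 1) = (g - 1)*(g + 1)*(g + 1)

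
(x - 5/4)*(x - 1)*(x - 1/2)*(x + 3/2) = x^4 - 5*x^3/4 - 7*x^2/4 + 47*x/16 - 15/16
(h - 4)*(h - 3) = h^2 - 7*h + 12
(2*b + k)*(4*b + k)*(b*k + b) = 8*b^3*k + 8*b^3 + 6*b^2*k^2 + 6*b^2*k + b*k^3 + b*k^2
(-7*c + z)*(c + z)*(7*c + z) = -49*c^3 - 49*c^2*z + c*z^2 + z^3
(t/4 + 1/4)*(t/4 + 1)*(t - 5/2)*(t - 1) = t^4/16 + 3*t^3/32 - 11*t^2/16 - 3*t/32 + 5/8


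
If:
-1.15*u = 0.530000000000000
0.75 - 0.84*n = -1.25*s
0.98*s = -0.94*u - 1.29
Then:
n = -0.41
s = -0.87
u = -0.46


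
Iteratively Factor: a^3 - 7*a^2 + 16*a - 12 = (a - 2)*(a^2 - 5*a + 6) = (a - 3)*(a - 2)*(a - 2)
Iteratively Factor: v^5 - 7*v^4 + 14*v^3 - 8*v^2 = (v - 2)*(v^4 - 5*v^3 + 4*v^2) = v*(v - 2)*(v^3 - 5*v^2 + 4*v) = v*(v - 4)*(v - 2)*(v^2 - v) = v^2*(v - 4)*(v - 2)*(v - 1)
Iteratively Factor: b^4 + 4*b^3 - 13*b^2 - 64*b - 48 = (b + 4)*(b^3 - 13*b - 12) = (b + 1)*(b + 4)*(b^2 - b - 12) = (b + 1)*(b + 3)*(b + 4)*(b - 4)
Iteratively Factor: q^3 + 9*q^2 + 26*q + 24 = (q + 2)*(q^2 + 7*q + 12) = (q + 2)*(q + 3)*(q + 4)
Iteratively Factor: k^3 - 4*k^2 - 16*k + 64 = (k + 4)*(k^2 - 8*k + 16) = (k - 4)*(k + 4)*(k - 4)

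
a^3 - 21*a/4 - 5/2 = (a - 5/2)*(a + 1/2)*(a + 2)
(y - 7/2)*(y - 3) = y^2 - 13*y/2 + 21/2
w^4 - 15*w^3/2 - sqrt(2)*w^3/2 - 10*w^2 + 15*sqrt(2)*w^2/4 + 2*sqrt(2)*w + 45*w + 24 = (w - 8)*(w + 1/2)*(w - 2*sqrt(2))*(w + 3*sqrt(2)/2)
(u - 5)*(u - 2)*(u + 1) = u^3 - 6*u^2 + 3*u + 10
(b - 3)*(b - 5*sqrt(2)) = b^2 - 5*sqrt(2)*b - 3*b + 15*sqrt(2)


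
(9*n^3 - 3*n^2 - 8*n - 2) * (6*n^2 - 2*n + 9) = 54*n^5 - 36*n^4 + 39*n^3 - 23*n^2 - 68*n - 18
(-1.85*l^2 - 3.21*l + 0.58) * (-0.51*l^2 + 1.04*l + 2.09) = 0.9435*l^4 - 0.2869*l^3 - 7.5007*l^2 - 6.1057*l + 1.2122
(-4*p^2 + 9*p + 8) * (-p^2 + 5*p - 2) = 4*p^4 - 29*p^3 + 45*p^2 + 22*p - 16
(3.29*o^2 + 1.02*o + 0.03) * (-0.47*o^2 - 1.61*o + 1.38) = -1.5463*o^4 - 5.7763*o^3 + 2.8839*o^2 + 1.3593*o + 0.0414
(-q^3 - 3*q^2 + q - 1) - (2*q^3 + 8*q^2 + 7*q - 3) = -3*q^3 - 11*q^2 - 6*q + 2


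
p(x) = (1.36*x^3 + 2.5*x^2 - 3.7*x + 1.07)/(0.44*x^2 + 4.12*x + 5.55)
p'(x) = (-0.88*x - 4.12)*(1.36*x^3 + 2.5*x^2 - 3.7*x + 1.07)/(0.44*x^2 + 4.12*x + 5.55)^2 + (4.08*x^2 + 5.0*x - 3.7)/(0.44*x^2 + 4.12*x + 5.55) = (0.5984*x^4 + 11.2064*x^3 + 34.572*x^2 + 26.8084*x - 24.9434)/(0.1936*x^4 + 3.6256*x^3 + 21.8584*x^2 + 45.732*x + 30.8025)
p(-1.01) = 3.24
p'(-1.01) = -8.20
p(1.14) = 0.20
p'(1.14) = 0.58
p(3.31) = 2.73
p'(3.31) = 1.60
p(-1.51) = 23.11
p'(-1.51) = -200.16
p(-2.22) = -4.71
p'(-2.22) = -10.86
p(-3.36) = 2.97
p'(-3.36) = -6.65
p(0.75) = 0.03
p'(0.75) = 0.25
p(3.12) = 2.43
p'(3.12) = 1.54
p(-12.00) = -99.88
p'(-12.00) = -6.13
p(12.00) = 22.53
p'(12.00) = 2.65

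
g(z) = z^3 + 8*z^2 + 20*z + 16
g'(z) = 3*z^2 + 16*z + 20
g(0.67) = 33.29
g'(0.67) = 32.07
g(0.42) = 25.89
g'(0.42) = 27.25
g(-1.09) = 2.41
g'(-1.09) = 6.12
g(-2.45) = 0.31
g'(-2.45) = -1.19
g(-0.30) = 10.69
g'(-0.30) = 15.47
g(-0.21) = 12.14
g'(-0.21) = 16.77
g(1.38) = 61.46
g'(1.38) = 47.79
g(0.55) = 29.59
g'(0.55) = 29.71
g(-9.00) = -245.00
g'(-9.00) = 119.00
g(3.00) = 175.00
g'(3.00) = 95.00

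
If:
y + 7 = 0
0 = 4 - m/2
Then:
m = 8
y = -7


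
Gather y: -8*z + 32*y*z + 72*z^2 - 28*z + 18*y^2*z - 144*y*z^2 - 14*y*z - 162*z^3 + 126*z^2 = 18*y^2*z + y*(-144*z^2 + 18*z) - 162*z^3 + 198*z^2 - 36*z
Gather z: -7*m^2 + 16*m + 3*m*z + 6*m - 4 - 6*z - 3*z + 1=-7*m^2 + 22*m + z*(3*m - 9) - 3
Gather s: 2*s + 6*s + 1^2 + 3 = 8*s + 4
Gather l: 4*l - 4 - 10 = 4*l - 14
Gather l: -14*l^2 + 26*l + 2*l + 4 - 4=-14*l^2 + 28*l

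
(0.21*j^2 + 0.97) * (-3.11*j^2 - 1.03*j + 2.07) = -0.6531*j^4 - 0.2163*j^3 - 2.582*j^2 - 0.9991*j + 2.0079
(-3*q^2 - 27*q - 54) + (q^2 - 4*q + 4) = -2*q^2 - 31*q - 50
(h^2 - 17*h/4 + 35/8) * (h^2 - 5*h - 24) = h^4 - 37*h^3/4 + 13*h^2/8 + 641*h/8 - 105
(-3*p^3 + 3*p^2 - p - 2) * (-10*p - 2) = 30*p^4 - 24*p^3 + 4*p^2 + 22*p + 4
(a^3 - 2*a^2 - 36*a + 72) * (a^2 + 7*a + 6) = a^5 + 5*a^4 - 44*a^3 - 192*a^2 + 288*a + 432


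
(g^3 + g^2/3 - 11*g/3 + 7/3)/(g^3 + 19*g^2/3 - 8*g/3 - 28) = (g^2 - 2*g + 1)/(g^2 + 4*g - 12)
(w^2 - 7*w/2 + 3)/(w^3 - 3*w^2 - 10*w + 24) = (w - 3/2)/(w^2 - w - 12)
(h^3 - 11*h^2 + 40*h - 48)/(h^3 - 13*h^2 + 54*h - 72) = (h - 4)/(h - 6)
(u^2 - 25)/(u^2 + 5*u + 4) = (u^2 - 25)/(u^2 + 5*u + 4)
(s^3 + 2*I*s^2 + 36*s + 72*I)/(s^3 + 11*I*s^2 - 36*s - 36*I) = (s - 6*I)/(s + 3*I)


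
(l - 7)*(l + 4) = l^2 - 3*l - 28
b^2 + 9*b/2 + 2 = (b + 1/2)*(b + 4)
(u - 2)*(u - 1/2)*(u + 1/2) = u^3 - 2*u^2 - u/4 + 1/2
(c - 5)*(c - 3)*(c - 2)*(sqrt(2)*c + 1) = sqrt(2)*c^4 - 10*sqrt(2)*c^3 + c^3 - 10*c^2 + 31*sqrt(2)*c^2 - 30*sqrt(2)*c + 31*c - 30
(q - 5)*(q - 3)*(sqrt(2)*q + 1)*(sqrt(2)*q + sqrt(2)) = 2*q^4 - 14*q^3 + sqrt(2)*q^3 - 7*sqrt(2)*q^2 + 14*q^2 + 7*sqrt(2)*q + 30*q + 15*sqrt(2)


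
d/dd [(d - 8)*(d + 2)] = 2*d - 6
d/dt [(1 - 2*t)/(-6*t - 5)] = 16/(6*t + 5)^2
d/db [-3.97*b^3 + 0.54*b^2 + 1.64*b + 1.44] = -11.91*b^2 + 1.08*b + 1.64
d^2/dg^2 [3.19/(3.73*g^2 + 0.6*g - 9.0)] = (-88.764302*g^2 - 14.27844*g + 3.19*(7.46*g + 0.6)*(14.92*g + 1.2) + 214.1766)/(3.73*g^2 + 0.6*g - 9.0)^3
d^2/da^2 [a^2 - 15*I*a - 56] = 2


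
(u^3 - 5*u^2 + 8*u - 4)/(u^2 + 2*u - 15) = (u^3 - 5*u^2 + 8*u - 4)/(u^2 + 2*u - 15)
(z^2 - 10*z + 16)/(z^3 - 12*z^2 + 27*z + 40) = (z - 2)/(z^2 - 4*z - 5)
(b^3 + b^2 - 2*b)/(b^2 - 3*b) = (b^2 + b - 2)/(b - 3)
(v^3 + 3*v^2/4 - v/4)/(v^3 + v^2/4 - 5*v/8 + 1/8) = 2*v/(2*v - 1)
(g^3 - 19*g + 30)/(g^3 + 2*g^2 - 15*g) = (g - 2)/g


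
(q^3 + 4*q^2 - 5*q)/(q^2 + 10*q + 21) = q*(q^2 + 4*q - 5)/(q^2 + 10*q + 21)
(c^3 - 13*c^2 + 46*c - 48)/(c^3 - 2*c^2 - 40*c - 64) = (c^2 - 5*c + 6)/(c^2 + 6*c + 8)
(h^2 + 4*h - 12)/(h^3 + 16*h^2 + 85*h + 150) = (h - 2)/(h^2 + 10*h + 25)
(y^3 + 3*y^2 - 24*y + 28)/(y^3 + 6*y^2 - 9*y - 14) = (y - 2)/(y + 1)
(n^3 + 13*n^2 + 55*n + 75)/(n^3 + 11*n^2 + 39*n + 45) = (n + 5)/(n + 3)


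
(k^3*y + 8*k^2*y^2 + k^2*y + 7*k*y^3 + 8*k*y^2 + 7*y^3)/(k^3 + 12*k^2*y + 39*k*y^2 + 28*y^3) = y*(k + 1)/(k + 4*y)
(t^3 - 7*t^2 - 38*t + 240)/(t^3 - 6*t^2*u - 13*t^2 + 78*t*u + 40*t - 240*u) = (t + 6)/(t - 6*u)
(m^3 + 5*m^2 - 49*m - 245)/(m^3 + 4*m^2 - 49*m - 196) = (m + 5)/(m + 4)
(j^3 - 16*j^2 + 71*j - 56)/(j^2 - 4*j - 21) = (j^2 - 9*j + 8)/(j + 3)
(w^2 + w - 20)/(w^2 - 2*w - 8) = (w + 5)/(w + 2)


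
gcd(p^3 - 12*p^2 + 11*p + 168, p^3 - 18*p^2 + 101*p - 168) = p^2 - 15*p + 56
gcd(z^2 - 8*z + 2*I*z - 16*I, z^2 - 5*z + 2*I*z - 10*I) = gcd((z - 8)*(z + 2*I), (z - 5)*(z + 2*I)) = z + 2*I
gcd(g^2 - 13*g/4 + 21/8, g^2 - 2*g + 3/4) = g - 3/2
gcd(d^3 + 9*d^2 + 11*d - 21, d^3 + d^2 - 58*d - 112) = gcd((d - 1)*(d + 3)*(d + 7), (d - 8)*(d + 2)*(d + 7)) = d + 7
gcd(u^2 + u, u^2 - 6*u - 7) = u + 1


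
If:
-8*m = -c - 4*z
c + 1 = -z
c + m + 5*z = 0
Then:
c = -44/35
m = -1/35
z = 9/35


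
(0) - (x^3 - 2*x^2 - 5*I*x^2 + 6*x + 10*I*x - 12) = -x^3 + 2*x^2 + 5*I*x^2 - 6*x - 10*I*x + 12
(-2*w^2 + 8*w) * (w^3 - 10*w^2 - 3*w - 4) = -2*w^5 + 28*w^4 - 74*w^3 - 16*w^2 - 32*w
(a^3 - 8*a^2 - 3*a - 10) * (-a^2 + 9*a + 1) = -a^5 + 17*a^4 - 68*a^3 - 25*a^2 - 93*a - 10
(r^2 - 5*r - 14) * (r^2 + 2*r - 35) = r^4 - 3*r^3 - 59*r^2 + 147*r + 490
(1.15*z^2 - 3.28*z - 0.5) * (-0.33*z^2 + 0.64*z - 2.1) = -0.3795*z^4 + 1.8184*z^3 - 4.3492*z^2 + 6.568*z + 1.05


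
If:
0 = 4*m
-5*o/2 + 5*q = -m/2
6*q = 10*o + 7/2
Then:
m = 0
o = -1/2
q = -1/4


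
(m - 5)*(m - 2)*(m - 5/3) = m^3 - 26*m^2/3 + 65*m/3 - 50/3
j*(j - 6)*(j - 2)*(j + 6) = j^4 - 2*j^3 - 36*j^2 + 72*j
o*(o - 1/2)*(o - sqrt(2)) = o^3 - sqrt(2)*o^2 - o^2/2 + sqrt(2)*o/2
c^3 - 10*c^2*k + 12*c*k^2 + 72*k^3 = (c - 6*k)^2*(c + 2*k)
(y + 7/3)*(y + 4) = y^2 + 19*y/3 + 28/3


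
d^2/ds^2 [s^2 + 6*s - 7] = 2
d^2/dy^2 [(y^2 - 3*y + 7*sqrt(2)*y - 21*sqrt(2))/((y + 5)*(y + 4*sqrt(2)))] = 2*(-8*y^3 + 3*sqrt(2)*y^3 - 123*sqrt(2)*y^2 - 1344*y - 135*sqrt(2)*y - 2017*sqrt(2) - 960)/(y^6 + 15*y^5 + 12*sqrt(2)*y^5 + 171*y^4 + 180*sqrt(2)*y^4 + 1028*sqrt(2)*y^3 + 1565*y^3 + 3420*sqrt(2)*y^2 + 7200*y^2 + 12000*y + 9600*sqrt(2)*y + 16000*sqrt(2))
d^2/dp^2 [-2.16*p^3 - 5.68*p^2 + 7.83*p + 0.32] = -12.96*p - 11.36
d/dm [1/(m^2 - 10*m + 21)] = 2*(5 - m)/(m^2 - 10*m + 21)^2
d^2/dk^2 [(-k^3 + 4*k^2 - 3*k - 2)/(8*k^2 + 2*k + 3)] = 2*(-236*k^3 - 690*k^2 + 93*k + 94)/(512*k^6 + 384*k^5 + 672*k^4 + 296*k^3 + 252*k^2 + 54*k + 27)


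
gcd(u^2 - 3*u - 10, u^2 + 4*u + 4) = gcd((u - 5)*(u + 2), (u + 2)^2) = u + 2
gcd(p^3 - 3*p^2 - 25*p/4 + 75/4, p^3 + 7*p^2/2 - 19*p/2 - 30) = p^2 - p/2 - 15/2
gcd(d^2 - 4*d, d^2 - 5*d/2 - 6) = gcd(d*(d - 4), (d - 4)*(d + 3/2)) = d - 4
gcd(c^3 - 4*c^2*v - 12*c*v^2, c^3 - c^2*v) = c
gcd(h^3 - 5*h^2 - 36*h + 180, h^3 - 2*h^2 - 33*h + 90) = h^2 + h - 30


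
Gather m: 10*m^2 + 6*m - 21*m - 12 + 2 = 10*m^2 - 15*m - 10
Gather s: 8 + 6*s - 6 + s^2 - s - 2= s^2 + 5*s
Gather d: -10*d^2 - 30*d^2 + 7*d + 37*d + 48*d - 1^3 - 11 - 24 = -40*d^2 + 92*d - 36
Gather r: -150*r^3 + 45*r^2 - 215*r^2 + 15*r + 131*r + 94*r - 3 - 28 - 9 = -150*r^3 - 170*r^2 + 240*r - 40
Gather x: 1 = 1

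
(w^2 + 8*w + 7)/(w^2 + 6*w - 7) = (w + 1)/(w - 1)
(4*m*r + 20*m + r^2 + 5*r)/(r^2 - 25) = (4*m + r)/(r - 5)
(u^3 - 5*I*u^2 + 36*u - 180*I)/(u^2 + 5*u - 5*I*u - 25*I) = (u^2 + 36)/(u + 5)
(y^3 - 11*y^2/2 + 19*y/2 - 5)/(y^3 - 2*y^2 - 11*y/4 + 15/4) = 2*(y - 2)/(2*y + 3)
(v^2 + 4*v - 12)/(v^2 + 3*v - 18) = (v - 2)/(v - 3)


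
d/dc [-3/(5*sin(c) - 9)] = 15*cos(c)/(5*sin(c) - 9)^2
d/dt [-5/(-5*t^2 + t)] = 5*(1 - 10*t)/(t^2*(5*t - 1)^2)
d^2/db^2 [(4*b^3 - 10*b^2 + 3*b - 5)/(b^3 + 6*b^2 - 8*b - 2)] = 2*(-34*b^6 + 105*b^5 - 168*b^4 - 424*b^3 - 552*b^2 + 846*b - 468)/(b^9 + 18*b^8 + 84*b^7 - 78*b^6 - 744*b^5 + 1032*b^4 + 76*b^3 - 312*b^2 - 96*b - 8)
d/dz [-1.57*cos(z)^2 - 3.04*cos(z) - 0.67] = (3.14*cos(z) + 3.04)*sin(z)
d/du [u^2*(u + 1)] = u*(3*u + 2)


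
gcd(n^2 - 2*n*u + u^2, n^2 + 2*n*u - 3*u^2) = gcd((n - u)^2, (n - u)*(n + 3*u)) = -n + u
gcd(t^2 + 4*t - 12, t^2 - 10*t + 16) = t - 2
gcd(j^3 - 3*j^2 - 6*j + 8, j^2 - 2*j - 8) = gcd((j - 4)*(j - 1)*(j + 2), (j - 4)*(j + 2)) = j^2 - 2*j - 8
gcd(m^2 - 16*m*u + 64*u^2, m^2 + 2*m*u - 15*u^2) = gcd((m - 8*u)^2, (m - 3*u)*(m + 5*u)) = 1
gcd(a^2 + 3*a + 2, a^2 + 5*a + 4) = a + 1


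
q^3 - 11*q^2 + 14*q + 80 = (q - 8)*(q - 5)*(q + 2)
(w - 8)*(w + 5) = w^2 - 3*w - 40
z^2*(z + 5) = z^3 + 5*z^2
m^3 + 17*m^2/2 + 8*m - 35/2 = (m - 1)*(m + 5/2)*(m + 7)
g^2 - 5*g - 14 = (g - 7)*(g + 2)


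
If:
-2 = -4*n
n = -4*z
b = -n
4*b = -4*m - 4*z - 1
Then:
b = -1/2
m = 3/8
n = 1/2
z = -1/8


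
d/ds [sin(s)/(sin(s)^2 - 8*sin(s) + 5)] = (cos(s)^2 + 4)*cos(s)/(sin(s)^2 - 8*sin(s) + 5)^2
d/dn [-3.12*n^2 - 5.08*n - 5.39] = -6.24*n - 5.08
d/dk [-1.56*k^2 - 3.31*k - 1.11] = -3.12*k - 3.31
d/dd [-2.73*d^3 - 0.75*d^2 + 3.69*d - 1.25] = -8.19*d^2 - 1.5*d + 3.69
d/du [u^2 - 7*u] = 2*u - 7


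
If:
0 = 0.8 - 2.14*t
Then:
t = 0.37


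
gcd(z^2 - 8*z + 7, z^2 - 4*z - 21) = z - 7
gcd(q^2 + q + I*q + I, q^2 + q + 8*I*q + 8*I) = q + 1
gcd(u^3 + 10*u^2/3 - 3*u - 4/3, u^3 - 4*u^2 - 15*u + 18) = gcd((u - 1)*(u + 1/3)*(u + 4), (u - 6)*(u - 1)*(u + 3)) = u - 1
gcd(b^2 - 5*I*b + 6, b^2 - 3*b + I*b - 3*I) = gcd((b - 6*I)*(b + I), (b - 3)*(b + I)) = b + I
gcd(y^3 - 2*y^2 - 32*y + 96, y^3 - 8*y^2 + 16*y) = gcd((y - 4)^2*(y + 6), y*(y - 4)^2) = y^2 - 8*y + 16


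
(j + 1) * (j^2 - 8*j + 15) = j^3 - 7*j^2 + 7*j + 15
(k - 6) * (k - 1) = k^2 - 7*k + 6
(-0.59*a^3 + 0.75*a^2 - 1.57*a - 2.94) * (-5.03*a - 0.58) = 2.9677*a^4 - 3.4303*a^3 + 7.4621*a^2 + 15.6988*a + 1.7052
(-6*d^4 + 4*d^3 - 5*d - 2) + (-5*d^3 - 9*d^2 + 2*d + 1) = -6*d^4 - d^3 - 9*d^2 - 3*d - 1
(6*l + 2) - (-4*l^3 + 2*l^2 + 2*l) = 4*l^3 - 2*l^2 + 4*l + 2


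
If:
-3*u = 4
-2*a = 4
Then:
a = -2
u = -4/3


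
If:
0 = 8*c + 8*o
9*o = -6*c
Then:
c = 0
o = 0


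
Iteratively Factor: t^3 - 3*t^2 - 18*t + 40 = (t - 2)*(t^2 - t - 20) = (t - 5)*(t - 2)*(t + 4)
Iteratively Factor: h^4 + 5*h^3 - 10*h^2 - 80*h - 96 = (h + 3)*(h^3 + 2*h^2 - 16*h - 32) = (h - 4)*(h + 3)*(h^2 + 6*h + 8) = (h - 4)*(h + 2)*(h + 3)*(h + 4)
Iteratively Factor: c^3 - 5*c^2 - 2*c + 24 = (c - 4)*(c^2 - c - 6) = (c - 4)*(c + 2)*(c - 3)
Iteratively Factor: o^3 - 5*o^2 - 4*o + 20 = (o + 2)*(o^2 - 7*o + 10) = (o - 5)*(o + 2)*(o - 2)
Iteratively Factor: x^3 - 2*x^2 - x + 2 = (x - 2)*(x^2 - 1) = (x - 2)*(x + 1)*(x - 1)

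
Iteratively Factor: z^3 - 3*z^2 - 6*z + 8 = (z - 4)*(z^2 + z - 2) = (z - 4)*(z - 1)*(z + 2)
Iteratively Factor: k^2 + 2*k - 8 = (k - 2)*(k + 4)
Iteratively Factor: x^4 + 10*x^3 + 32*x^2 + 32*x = (x)*(x^3 + 10*x^2 + 32*x + 32) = x*(x + 2)*(x^2 + 8*x + 16) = x*(x + 2)*(x + 4)*(x + 4)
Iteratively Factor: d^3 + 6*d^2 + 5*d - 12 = (d - 1)*(d^2 + 7*d + 12) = (d - 1)*(d + 4)*(d + 3)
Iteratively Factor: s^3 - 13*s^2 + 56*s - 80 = (s - 5)*(s^2 - 8*s + 16) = (s - 5)*(s - 4)*(s - 4)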